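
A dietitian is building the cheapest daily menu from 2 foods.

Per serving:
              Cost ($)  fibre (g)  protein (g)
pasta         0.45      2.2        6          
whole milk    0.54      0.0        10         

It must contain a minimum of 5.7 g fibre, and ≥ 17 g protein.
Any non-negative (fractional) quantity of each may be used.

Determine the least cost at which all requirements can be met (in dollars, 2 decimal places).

$1.24

Let x1 = servings of pasta, x2 = servings of whole milk.
Minimize 0.45x1 + 0.54x2 subject to:
  2.2x1 ≥ 5.7   (fibre)
  6x1 + 10x2 ≥ 17   (protein)
  x1, x2 ≥ 0.
Both inputs are positive at the optimum. The fibre and protein requirements are met with equality.
That vertex is x1 = 2.591, x2 = 0.1455.
Total cost: 0.45·2.591 + 0.54·0.1455 = 1.2445.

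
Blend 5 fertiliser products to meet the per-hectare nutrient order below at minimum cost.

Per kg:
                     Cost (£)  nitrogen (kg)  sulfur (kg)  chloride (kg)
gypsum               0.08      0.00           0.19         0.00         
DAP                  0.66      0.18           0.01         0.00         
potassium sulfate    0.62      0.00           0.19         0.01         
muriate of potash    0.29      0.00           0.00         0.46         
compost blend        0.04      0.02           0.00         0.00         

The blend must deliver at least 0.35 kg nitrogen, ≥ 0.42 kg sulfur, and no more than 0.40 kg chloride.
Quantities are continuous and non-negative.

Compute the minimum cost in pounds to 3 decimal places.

This is a linear program. Let x1 = kg of gypsum, x2 = kg of DAP, x3 = kg of potassium sulfate, x4 = kg of muriate of potash, x5 = kg of compost blend.
Minimise 0.08x1 + 0.66x2 + 0.62x3 + 0.29x4 + 0.04x5 subject to:
  0.18x2 + 0.02x5 ≥ 0.35   (nitrogen)
  0.19x1 + 0.01x2 + 0.19x3 ≥ 0.42   (sulfur)
  0.01x3 + 0.46x4 ≤ 0.4   (chloride)
  x1, x2, x3, x4, x5 ≥ 0.
The cheapest feasible vertex uses only gypsum, compost blend; DAP, potassium sulfate, muriate of potash are not used. The nitrogen and sulfur requirements are met with equality.
That vertex is x1 = 2.211, x5 = 17.5.
Objective = 0.08·2.211 + 0.04·17.5 = 0.87688.

£0.877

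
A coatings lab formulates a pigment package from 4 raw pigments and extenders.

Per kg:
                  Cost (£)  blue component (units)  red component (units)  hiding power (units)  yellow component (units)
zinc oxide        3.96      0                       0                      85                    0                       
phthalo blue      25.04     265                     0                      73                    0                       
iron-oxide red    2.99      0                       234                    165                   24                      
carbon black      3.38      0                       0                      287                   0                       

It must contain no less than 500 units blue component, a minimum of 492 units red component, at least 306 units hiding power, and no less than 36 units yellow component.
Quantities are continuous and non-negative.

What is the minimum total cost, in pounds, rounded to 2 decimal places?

£53.53

Treat it as an LP. Let x1 = kg of zinc oxide, x2 = kg of phthalo blue, x3 = kg of iron-oxide red, x4 = kg of carbon black.
min 3.96x1 + 25.04x2 + 2.99x3 + 3.38x4 s.t.:
  265x2 ≥ 500   (blue component)
  234x3 ≥ 492   (red component)
  85x1 + 73x2 + 165x3 + 287x4 ≥ 306   (hiding power)
  24x3 ≥ 36   (yellow component)
  x1, x2, x3, x4 ≥ 0.
The minimum-cost mix takes nothing from zinc oxide, carbon black — only phthalo blue, iron-oxide red. The blue component and red component requirements are met with equality.
Solving gives x2 = 1.8868, x3 = 2.1026.
Cost = 25.04·1.8868 + 2.99·2.1026 = 53.5322.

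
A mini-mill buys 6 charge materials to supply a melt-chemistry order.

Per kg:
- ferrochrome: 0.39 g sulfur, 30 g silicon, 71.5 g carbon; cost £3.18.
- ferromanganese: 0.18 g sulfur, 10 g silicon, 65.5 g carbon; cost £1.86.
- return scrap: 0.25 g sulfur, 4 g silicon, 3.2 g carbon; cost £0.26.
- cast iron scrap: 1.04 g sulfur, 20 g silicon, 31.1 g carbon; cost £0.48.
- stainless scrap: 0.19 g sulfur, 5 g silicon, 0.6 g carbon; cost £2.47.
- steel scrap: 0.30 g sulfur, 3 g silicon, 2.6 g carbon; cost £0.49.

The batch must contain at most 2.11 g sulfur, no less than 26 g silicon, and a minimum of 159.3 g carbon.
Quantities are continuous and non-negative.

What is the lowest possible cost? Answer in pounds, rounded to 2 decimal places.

£3.82

Set it up as a linear program. Let x1 = kg of ferrochrome, x2 = kg of ferromanganese, x3 = kg of return scrap, x4 = kg of cast iron scrap, x5 = kg of stainless scrap, x6 = kg of steel scrap.
min 3.18x1 + 1.86x2 + 0.26x3 + 0.48x4 + 2.47x5 + 0.49x6 s.t.:
  0.39x1 + 0.18x2 + 0.25x3 + 1.04x4 + 0.19x5 + 0.3x6 ≤ 2.11   (sulfur)
  30x1 + 10x2 + 4x3 + 20x4 + 5x5 + 3x6 ≥ 26   (silicon)
  71.5x1 + 65.5x2 + 3.2x3 + 31.1x4 + 0.6x5 + 2.6x6 ≥ 159.3   (carbon)
  x1, x2, x3, x4, x5, x6 ≥ 0.
The minimum-cost mix takes nothing from ferrochrome, return scrap, stainless scrap, steel scrap — only ferromanganese, cast iron scrap. There the sulfur and carbon constraints are tight.
That vertex is x2 = 1.6, x4 = 1.752.
Hence cost = 1.86·1.6 + 0.48·1.752 = £3.8170.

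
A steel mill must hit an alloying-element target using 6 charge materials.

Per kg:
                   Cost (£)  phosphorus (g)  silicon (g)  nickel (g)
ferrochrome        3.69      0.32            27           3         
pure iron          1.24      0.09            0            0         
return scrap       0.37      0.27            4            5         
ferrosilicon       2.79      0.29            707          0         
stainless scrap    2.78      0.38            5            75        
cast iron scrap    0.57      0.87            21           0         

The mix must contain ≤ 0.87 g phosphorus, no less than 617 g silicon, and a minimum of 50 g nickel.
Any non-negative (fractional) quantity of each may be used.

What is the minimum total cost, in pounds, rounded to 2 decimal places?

£4.28

Let x1 = kg of ferrochrome, x2 = kg of pure iron, x3 = kg of return scrap, x4 = kg of ferrosilicon, x5 = kg of stainless scrap, x6 = kg of cast iron scrap.
Minimise 3.69x1 + 1.24x2 + 0.37x3 + 2.79x4 + 2.78x5 + 0.57x6 s.t.:
  0.32x1 + 0.09x2 + 0.27x3 + 0.29x4 + 0.38x5 + 0.87x6 ≤ 0.87   (phosphorus)
  27x1 + 4x3 + 707x4 + 5x5 + 21x6 ≥ 617   (silicon)
  3x1 + 5x3 + 75x5 ≥ 50   (nickel)
  x1, x2, x3, x4, x5, x6 ≥ 0.
The optimal basis is {ferrosilicon, stainless scrap}; ferrochrome, pure iron, return scrap, cast iron scrap drop out. Binding constraints: silicon and nickel.
Optimal quantities: ferrosilicon = 0.868 kg, stainless scrap = 0.6667 kg.
Total cost: 2.79·0.868 + 2.78·0.6667 = 4.2751.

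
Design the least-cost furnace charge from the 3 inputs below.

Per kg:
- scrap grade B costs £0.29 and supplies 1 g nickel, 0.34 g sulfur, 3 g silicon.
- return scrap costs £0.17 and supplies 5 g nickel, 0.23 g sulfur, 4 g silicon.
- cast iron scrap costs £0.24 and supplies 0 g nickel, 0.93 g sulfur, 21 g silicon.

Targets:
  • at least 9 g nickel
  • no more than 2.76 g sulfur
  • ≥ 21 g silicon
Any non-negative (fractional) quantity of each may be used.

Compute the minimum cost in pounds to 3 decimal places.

Treat it as an LP. Let x1 = kg of scrap grade B, x2 = kg of return scrap, x3 = kg of cast iron scrap.
Minimize 0.29x1 + 0.17x2 + 0.24x3 s.t.:
  1x1 + 5x2 ≥ 9   (nickel)
  0.34x1 + 0.23x2 + 0.93x3 ≤ 2.76   (sulfur)
  3x1 + 4x2 + 21x3 ≥ 21   (silicon)
  x1, x2, x3 ≥ 0.
The cheapest feasible vertex uses only return scrap, cast iron scrap; scrap grade B is not used. Binding constraints: nickel and silicon.
So return scrap = 1.8 kg, cast iron scrap = 0.6571 kg.
Total cost: 0.17·1.8 + 0.24·0.6571 = 0.46370.

£0.464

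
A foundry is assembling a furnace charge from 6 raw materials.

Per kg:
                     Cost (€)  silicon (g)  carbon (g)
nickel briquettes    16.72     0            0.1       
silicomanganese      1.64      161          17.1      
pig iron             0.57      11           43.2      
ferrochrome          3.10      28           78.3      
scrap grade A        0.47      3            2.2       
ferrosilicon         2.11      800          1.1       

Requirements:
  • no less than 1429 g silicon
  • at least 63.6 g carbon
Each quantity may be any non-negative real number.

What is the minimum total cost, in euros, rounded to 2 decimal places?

€4.54

Set it up as a linear program. Let x1 = kg of nickel briquettes, x2 = kg of silicomanganese, x3 = kg of pig iron, x4 = kg of ferrochrome, x5 = kg of scrap grade A, x6 = kg of ferrosilicon.
min 16.72x1 + 1.64x2 + 0.57x3 + 3.1x4 + 0.47x5 + 2.11x6 subject to:
  161x2 + 11x3 + 28x4 + 3x5 + 800x6 ≥ 1429   (silicon)
  0.1x1 + 17.1x2 + 43.2x3 + 78.3x4 + 2.2x5 + 1.1x6 ≥ 63.6   (carbon)
  x1, x2, x3, x4, x5, x6 ≥ 0.
The cheapest feasible vertex uses only pig iron, ferrosilicon; nickel briquettes, silicomanganese, ferrochrome, scrap grade A are not used. Binding constraints: silicon and carbon.
That vertex is x3 = 1.427, x6 = 1.767.
Total cost: 0.57·1.427 + 2.11·1.767 = 4.5418.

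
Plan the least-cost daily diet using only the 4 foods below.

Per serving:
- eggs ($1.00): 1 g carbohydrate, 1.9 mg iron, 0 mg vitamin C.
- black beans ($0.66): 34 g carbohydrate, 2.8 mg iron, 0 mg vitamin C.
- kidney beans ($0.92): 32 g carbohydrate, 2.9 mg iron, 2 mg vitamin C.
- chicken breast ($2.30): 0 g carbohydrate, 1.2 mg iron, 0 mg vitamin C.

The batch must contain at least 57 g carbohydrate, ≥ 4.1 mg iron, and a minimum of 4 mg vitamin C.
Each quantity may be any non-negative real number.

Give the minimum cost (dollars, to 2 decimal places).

$1.84

Let x1 = servings of eggs, x2 = servings of black beans, x3 = servings of kidney beans, x4 = servings of chicken breast.
Minimise 1x1 + 0.66x2 + 0.92x3 + 2.3x4 s.t.:
  1x1 + 34x2 + 32x3 ≥ 57   (carbohydrate)
  1.9x1 + 2.8x2 + 2.9x3 + 1.2x4 ≥ 4.1   (iron)
  2x3 ≥ 4   (vitamin C)
  x1, x2, x3, x4 ≥ 0.
The minimum-cost mix takes nothing from eggs, black beans, chicken breast — only kidney beans. The vitamin C requirement is met with equality.
So kidney beans = 2 servings.
Hence cost = 0.92·2 = $1.8400.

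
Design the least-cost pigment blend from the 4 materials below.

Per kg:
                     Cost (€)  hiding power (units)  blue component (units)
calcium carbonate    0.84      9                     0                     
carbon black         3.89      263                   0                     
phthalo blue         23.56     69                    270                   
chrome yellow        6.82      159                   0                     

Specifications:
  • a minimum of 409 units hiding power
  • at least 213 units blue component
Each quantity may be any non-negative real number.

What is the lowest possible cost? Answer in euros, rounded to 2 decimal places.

€23.83

Let x1 = kg of calcium carbonate, x2 = kg of carbon black, x3 = kg of phthalo blue, x4 = kg of chrome yellow.
Minimise 0.84x1 + 3.89x2 + 23.56x3 + 6.82x4 s.t.:
  9x1 + 263x2 + 69x3 + 159x4 ≥ 409   (hiding power)
  270x3 ≥ 213   (blue component)
  x1, x2, x3, x4 ≥ 0.
The optimal basis is {carbon black, phthalo blue}; calcium carbonate, chrome yellow drop out. There the hiding power and blue component constraints are tight.
That vertex is x2 = 1.348, x3 = 0.7889.
Hence cost = 3.89·1.348 + 23.56·0.7889 = €23.8302.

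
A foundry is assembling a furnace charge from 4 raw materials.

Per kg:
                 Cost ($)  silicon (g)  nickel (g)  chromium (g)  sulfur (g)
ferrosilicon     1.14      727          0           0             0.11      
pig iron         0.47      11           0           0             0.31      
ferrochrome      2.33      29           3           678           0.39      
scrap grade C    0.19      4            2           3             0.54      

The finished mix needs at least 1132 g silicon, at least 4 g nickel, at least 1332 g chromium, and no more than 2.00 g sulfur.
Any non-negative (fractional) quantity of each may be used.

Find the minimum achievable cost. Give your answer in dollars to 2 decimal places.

Let x1 = kg of ferrosilicon, x2 = kg of pig iron, x3 = kg of ferrochrome, x4 = kg of scrap grade C.
Minimize 1.14x1 + 0.47x2 + 2.33x3 + 0.19x4 with:
  727x1 + 11x2 + 29x3 + 4x4 ≥ 1132   (silicon)
  3x3 + 2x4 ≥ 4   (nickel)
  678x3 + 3x4 ≥ 1332   (chromium)
  0.11x1 + 0.31x2 + 0.39x3 + 0.54x4 ≤ 2   (sulfur)
  x1, x2, x3, x4 ≥ 0.
The optimal basis is {ferrosilicon, ferrochrome}; pig iron, scrap grade C drop out. There the silicon and chromium constraints are tight.
So ferrosilicon = 1.479 kg, ferrochrome = 1.965 kg.
Hence cost = 1.14·1.479 + 2.33·1.965 = $6.2645.

$6.26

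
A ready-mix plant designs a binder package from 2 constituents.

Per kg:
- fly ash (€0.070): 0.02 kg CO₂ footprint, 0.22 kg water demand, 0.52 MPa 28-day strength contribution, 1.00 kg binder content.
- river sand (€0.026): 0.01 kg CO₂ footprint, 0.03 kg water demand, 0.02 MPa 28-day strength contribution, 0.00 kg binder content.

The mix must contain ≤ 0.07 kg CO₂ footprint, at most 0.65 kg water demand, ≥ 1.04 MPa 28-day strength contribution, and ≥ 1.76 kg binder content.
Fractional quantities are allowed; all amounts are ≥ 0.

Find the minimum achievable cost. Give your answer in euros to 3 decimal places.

Treat it as an LP. Let x1 = kg of fly ash, x2 = kg of river sand.
Minimize 0.07x1 + 0.026x2 with:
  0.02x1 + 0.01x2 ≤ 0.07   (CO₂ footprint)
  0.22x1 + 0.03x2 ≤ 0.65   (water demand)
  0.52x1 + 0.02x2 ≥ 1.04   (28-day strength contribution)
  1x1 ≥ 1.76   (binder content)
  x1, x2 ≥ 0.
At the optimum only fly ash is positive (river sand = 0). The 28-day strength contribution requirement is met with equality.
So fly ash = 2 kg.
Hence cost = 0.07·2 = €0.14000.

€0.140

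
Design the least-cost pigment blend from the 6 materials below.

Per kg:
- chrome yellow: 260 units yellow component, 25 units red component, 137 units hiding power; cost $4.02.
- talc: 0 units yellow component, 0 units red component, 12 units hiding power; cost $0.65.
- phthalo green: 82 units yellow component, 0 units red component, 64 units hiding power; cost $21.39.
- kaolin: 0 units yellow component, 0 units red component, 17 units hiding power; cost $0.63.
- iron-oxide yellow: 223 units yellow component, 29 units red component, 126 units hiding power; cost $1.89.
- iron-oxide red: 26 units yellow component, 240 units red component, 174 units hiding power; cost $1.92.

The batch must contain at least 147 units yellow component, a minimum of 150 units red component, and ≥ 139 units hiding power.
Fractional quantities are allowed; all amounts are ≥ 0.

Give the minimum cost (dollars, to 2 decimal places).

Set it up as a linear program. Let x1 = kg of chrome yellow, x2 = kg of talc, x3 = kg of phthalo green, x4 = kg of kaolin, x5 = kg of iron-oxide yellow, x6 = kg of iron-oxide red.
min 4.02x1 + 0.65x2 + 21.39x3 + 0.63x4 + 1.89x5 + 1.92x6 s.t.:
  260x1 + 82x3 + 223x5 + 26x6 ≥ 147   (yellow component)
  25x1 + 29x5 + 240x6 ≥ 150   (red component)
  137x1 + 12x2 + 64x3 + 17x4 + 126x5 + 174x6 ≥ 139   (hiding power)
  x1, x2, x3, x4, x5, x6 ≥ 0.
The cheapest feasible vertex uses only iron-oxide yellow, iron-oxide red; chrome yellow, talc, phthalo green, kaolin are not used. There the yellow component and red component constraints are tight.
Solving gives x5 = 0.5947, x6 = 0.5531.
Hence cost = 1.89·0.5947 + 1.92·0.5531 = $2.1859.

$2.19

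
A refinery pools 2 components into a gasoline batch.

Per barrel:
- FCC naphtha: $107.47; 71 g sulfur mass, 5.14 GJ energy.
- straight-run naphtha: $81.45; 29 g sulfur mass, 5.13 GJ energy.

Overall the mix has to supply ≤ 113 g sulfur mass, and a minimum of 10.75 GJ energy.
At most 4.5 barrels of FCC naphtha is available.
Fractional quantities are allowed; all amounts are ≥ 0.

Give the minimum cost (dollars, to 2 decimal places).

Let x1 = barrels of FCC naphtha, x2 = barrels of straight-run naphtha.
Minimise 107.47x1 + 81.45x2 with:
  71x1 + 29x2 ≤ 113   (sulfur mass)
  5.14x1 + 5.13x2 ≥ 10.75   (energy)
  x1 ≤ 4.5
  x1, x2 ≥ 0.
At the optimum only straight-run naphtha is positive (FCC naphtha = 0). Binding constraint: energy.
So straight-run naphtha = 2.0955 barrels.
Total cost: 81.45·2.0955 = 170.6785.

$170.68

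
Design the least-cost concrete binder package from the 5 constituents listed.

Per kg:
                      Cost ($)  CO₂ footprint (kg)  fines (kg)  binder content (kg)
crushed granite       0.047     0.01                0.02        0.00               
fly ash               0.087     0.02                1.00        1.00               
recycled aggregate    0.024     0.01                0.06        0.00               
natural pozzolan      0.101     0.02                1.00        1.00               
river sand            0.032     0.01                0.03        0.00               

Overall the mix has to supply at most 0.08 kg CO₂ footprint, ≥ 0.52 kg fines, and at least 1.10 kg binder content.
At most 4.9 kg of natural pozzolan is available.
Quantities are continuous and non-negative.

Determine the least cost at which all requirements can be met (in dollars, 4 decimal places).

$0.0957

Treat it as an LP. Let x1 = kg of crushed granite, x2 = kg of fly ash, x3 = kg of recycled aggregate, x4 = kg of natural pozzolan, x5 = kg of river sand.
Minimise 0.047x1 + 0.087x2 + 0.024x3 + 0.101x4 + 0.032x5 subject to:
  0.01x1 + 0.02x2 + 0.01x3 + 0.02x4 + 0.01x5 ≤ 0.08   (CO₂ footprint)
  0.02x1 + 1x2 + 0.06x3 + 1x4 + 0.03x5 ≥ 0.52   (fines)
  1x2 + 1x4 ≥ 1.1   (binder content)
  x4 ≤ 4.9
  x1, x2, x3, x4, x5 ≥ 0.
The minimum-cost mix takes nothing from crushed granite, recycled aggregate, natural pozzolan, river sand — only fly ash. Binding constraint: binder content.
So fly ash = 1.1 kg.
Objective = 0.087·1.1 = 0.095700.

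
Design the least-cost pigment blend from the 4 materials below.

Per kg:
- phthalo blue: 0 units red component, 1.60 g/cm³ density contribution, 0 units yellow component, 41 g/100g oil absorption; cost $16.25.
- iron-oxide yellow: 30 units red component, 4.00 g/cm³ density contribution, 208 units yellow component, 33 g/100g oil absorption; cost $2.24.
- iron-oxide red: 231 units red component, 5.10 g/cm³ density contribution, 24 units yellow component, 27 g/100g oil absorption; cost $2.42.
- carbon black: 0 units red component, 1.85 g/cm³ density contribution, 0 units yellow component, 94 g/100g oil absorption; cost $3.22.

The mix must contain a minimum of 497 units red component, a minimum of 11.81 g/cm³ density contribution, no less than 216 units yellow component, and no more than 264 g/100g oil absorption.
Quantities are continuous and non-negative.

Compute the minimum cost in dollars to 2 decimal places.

$6.75

Let x1 = kg of phthalo blue, x2 = kg of iron-oxide yellow, x3 = kg of iron-oxide red, x4 = kg of carbon black.
min 16.25x1 + 2.24x2 + 2.42x3 + 3.22x4 s.t.:
  30x2 + 231x3 ≥ 497   (red component)
  1.6x1 + 4x2 + 5.1x3 + 1.85x4 ≥ 11.81   (density contribution)
  208x2 + 24x3 ≥ 216   (yellow component)
  41x1 + 33x2 + 27x3 + 94x4 ≤ 264   (oil absorption)
  x1, x2, x3, x4 ≥ 0.
The minimum-cost mix takes nothing from phthalo blue, carbon black — only iron-oxide yellow, iron-oxide red. The red component and yellow component requirements are met with equality.
Optimal quantities: iron-oxide yellow = 0.8022 kg, iron-oxide red = 2.047 kg.
Cost = 2.24·0.8022 + 2.42·2.047 = 6.7507.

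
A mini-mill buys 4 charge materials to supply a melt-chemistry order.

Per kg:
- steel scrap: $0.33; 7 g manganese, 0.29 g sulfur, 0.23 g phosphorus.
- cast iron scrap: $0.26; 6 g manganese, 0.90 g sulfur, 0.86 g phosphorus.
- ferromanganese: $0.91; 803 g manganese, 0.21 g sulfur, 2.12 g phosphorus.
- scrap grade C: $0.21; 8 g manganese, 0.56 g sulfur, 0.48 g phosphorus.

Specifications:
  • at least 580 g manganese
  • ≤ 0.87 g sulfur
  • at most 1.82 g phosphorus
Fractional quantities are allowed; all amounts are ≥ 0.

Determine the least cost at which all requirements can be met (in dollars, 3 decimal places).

$0.657

This is a linear program. Let x1 = kg of steel scrap, x2 = kg of cast iron scrap, x3 = kg of ferromanganese, x4 = kg of scrap grade C.
Minimize 0.33x1 + 0.26x2 + 0.91x3 + 0.21x4 s.t.:
  7x1 + 6x2 + 803x3 + 8x4 ≥ 580   (manganese)
  0.29x1 + 0.9x2 + 0.21x3 + 0.56x4 ≤ 0.87   (sulfur)
  0.23x1 + 0.86x2 + 2.12x3 + 0.48x4 ≤ 1.82   (phosphorus)
  x1, x2, x3, x4 ≥ 0.
At the optimum only ferromanganese is positive (steel scrap, cast iron scrap, scrap grade C = 0). Binding constraint: manganese.
Solving gives x3 = 0.7223.
Hence cost = 0.91·0.7223 = $0.65729.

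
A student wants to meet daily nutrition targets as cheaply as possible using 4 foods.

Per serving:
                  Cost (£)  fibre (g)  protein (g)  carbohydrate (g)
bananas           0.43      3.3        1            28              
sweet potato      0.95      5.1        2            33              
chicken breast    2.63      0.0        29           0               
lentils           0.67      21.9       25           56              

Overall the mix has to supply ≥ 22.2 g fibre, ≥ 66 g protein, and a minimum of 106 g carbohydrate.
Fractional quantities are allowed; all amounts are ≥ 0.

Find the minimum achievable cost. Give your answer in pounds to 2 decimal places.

Let x1 = servings of bananas, x2 = servings of sweet potato, x3 = servings of chicken breast, x4 = servings of lentils.
Minimize 0.43x1 + 0.95x2 + 2.63x3 + 0.67x4 s.t.:
  3.3x1 + 5.1x2 + 21.9x4 ≥ 22.2   (fibre)
  1x1 + 2x2 + 29x3 + 25x4 ≥ 66   (protein)
  28x1 + 33x2 + 56x4 ≥ 106   (carbohydrate)
  x1, x2, x3, x4 ≥ 0.
At the optimum only lentils is positive (bananas, sweet potato, chicken breast = 0). There the protein constraint is tight.
So lentils = 2.64 servings.
Cost = 0.67·2.64 = 1.7688.

£1.77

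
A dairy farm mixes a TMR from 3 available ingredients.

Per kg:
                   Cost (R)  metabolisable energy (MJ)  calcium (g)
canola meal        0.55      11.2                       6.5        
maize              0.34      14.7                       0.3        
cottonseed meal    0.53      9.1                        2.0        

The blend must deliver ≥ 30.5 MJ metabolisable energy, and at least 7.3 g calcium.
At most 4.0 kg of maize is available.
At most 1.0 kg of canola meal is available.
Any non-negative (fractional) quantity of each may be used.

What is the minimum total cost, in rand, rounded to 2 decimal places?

Let x1 = kg of canola meal, x2 = kg of maize, x3 = kg of cottonseed meal.
Minimize 0.55x1 + 0.34x2 + 0.53x3 with:
  11.2x1 + 14.7x2 + 9.1x3 ≥ 30.5   (metabolisable energy)
  6.5x1 + 0.3x2 + 2x3 ≥ 7.3   (calcium)
  x2 ≤ 4
  x1 ≤ 1
  x1, x2, x3 ≥ 0.
All 3 inputs are positive at the optimum. Binding constraints: metabolisable energy, calcium, the canola meal cap.
Optimal quantities: canola meal = 1 kg, maize = 1.174 kg, cottonseed meal = 0.2238 kg.
Cost = 0.55·1 + 0.34·1.174 + 0.53·0.2238 = 1.0678.

R1.07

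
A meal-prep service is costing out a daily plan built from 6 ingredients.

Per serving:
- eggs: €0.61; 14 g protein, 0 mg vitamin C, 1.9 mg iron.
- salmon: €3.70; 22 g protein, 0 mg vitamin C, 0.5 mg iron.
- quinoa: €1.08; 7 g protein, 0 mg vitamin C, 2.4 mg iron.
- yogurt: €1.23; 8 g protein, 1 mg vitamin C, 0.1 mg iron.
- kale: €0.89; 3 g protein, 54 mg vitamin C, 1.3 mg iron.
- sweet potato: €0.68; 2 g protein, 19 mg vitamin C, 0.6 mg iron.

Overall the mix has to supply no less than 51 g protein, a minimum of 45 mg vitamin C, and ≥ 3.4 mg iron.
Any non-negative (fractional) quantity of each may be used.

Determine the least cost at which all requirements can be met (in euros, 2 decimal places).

Let x1 = servings of eggs, x2 = servings of salmon, x3 = servings of quinoa, x4 = servings of yogurt, x5 = servings of kale, x6 = servings of sweet potato.
Minimise 0.61x1 + 3.7x2 + 1.08x3 + 1.23x4 + 0.89x5 + 0.68x6 with:
  14x1 + 22x2 + 7x3 + 8x4 + 3x5 + 2x6 ≥ 51   (protein)
  1x4 + 54x5 + 19x6 ≥ 45   (vitamin C)
  1.9x1 + 0.5x2 + 2.4x3 + 0.1x4 + 1.3x5 + 0.6x6 ≥ 3.4   (iron)
  x1, x2, x3, x4, x5, x6 ≥ 0.
The cheapest feasible vertex uses only eggs, kale; salmon, quinoa, yogurt, sweet potato are not used. The protein and vitamin C requirements are met with equality.
Solving gives x1 = 3.464, x5 = 0.8333.
Total cost: 0.61·3.464 + 0.89·0.8333 = 2.8547.

€2.85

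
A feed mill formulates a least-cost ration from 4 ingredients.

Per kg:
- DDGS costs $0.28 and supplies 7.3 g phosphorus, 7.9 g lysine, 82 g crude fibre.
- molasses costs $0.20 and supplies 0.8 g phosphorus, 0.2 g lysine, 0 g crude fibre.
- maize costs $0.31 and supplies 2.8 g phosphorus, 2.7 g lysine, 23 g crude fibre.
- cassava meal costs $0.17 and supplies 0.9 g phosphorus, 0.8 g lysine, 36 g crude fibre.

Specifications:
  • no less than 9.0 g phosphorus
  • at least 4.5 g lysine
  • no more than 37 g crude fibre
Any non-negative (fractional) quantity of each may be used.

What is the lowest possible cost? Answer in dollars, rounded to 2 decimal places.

This is a linear program. Let x1 = kg of DDGS, x2 = kg of molasses, x3 = kg of maize, x4 = kg of cassava meal.
Minimise 0.28x1 + 0.2x2 + 0.31x3 + 0.17x4 subject to:
  7.3x1 + 0.8x2 + 2.8x3 + 0.9x4 ≥ 9   (phosphorus)
  7.9x1 + 0.2x2 + 2.7x3 + 0.8x4 ≥ 4.5   (lysine)
  82x1 + 23x3 + 36x4 ≤ 37   (crude fibre)
  x1, x2, x3, x4 ≥ 0.
The optimal basis is {DDGS, molasses}; maize, cassava meal drop out. Binding constraints: phosphorus and crude fibre.
Optimal quantities: DDGS = 0.4512 kg, molasses = 7.133 kg.
Cost = 0.28·0.4512 + 0.2·7.133 = 1.5529.

$1.55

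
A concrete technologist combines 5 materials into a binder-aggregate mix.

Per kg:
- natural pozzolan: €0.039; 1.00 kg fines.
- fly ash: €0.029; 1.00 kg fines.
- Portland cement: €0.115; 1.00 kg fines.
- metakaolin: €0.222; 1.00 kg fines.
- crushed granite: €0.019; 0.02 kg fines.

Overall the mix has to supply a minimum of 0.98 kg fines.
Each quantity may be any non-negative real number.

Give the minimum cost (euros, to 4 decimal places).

This is a linear program. Let x1 = kg of natural pozzolan, x2 = kg of fly ash, x3 = kg of Portland cement, x4 = kg of metakaolin, x5 = kg of crushed granite.
min 0.039x1 + 0.029x2 + 0.115x3 + 0.222x4 + 0.019x5 with:
  1x1 + 1x2 + 1x3 + 1x4 + 0.02x5 ≥ 0.98   (fines)
  x1, x2, x3, x4, x5 ≥ 0.
The cheapest feasible vertex uses only fly ash; natural pozzolan, Portland cement, metakaolin, crushed granite are not used. The fines requirement is met with equality.
Solving gives x2 = 0.98.
Hence cost = 0.029·0.98 = €0.028420.

€0.0284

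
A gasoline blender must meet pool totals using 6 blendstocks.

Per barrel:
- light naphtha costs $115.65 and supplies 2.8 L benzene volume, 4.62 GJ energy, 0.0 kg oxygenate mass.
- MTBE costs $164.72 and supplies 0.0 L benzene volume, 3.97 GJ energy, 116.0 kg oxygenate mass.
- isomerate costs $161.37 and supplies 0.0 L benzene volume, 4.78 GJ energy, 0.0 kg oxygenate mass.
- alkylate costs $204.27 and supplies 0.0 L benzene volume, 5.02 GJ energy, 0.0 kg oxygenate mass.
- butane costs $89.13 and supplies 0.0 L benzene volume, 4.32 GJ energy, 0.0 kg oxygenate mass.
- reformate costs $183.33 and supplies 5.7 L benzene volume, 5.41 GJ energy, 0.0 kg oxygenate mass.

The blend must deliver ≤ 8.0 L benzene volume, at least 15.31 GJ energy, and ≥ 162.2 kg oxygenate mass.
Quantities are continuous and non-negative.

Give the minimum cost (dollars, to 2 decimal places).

Treat it as an LP. Let x1 = barrels of light naphtha, x2 = barrels of MTBE, x3 = barrels of isomerate, x4 = barrels of alkylate, x5 = barrels of butane, x6 = barrels of reformate.
Minimize 115.65x1 + 164.72x2 + 161.37x3 + 204.27x4 + 89.13x5 + 183.33x6 s.t.:
  2.8x1 + 5.7x6 ≤ 8   (benzene volume)
  4.62x1 + 3.97x2 + 4.78x3 + 5.02x4 + 4.32x5 + 5.41x6 ≥ 15.31   (energy)
  116x2 ≥ 162.2   (oxygenate mass)
  x1, x2, x3, x4, x5, x6 ≥ 0.
The cheapest feasible vertex uses only MTBE, butane; light naphtha, isomerate, alkylate, reformate are not used. Binding constraints: energy and oxygenate mass.
Optimal quantities: MTBE = 1.3983 barrels, butane = 2.259 barrels.
Hence cost = 164.72·1.3983 + 89.13·2.259 = $431.6726.

$431.67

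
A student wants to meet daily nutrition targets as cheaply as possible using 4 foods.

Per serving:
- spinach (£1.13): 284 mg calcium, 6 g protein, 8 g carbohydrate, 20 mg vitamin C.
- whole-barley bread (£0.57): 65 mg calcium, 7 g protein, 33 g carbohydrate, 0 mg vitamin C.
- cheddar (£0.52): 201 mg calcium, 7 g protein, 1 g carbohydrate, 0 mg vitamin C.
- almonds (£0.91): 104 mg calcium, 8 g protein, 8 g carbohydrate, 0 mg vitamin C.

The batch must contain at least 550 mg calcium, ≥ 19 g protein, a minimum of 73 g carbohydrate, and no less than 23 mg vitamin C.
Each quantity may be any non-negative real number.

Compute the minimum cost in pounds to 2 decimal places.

£2.65

This is a linear program. Let x1 = servings of spinach, x2 = servings of whole-barley bread, x3 = servings of cheddar, x4 = servings of almonds.
min 1.13x1 + 0.57x2 + 0.52x3 + 0.91x4 s.t.:
  284x1 + 65x2 + 201x3 + 104x4 ≥ 550   (calcium)
  6x1 + 7x2 + 7x3 + 8x4 ≥ 19   (protein)
  8x1 + 33x2 + 1x3 + 8x4 ≥ 73   (carbohydrate)
  20x1 ≥ 23   (vitamin C)
  x1, x2, x3, x4 ≥ 0.
The minimum-cost mix takes nothing from almonds — only spinach, whole-barley bread, cheddar. The calcium, carbohydrate, vitamin C requirements are met with equality.
Optimal quantities: spinach = 1.15 servings, whole-barley bread = 1.918 servings, cheddar = 0.491 servings.
Objective = 1.13·1.15 + 0.57·1.918 + 0.52·0.491 = 2.6481.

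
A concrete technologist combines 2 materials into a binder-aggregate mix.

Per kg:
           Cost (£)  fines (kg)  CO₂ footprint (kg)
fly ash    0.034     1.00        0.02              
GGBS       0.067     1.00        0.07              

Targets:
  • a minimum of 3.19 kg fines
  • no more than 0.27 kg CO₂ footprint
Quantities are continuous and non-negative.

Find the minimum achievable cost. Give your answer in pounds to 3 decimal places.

Let x1 = kg of fly ash, x2 = kg of GGBS.
Minimize 0.034x1 + 0.067x2 with:
  1x1 + 1x2 ≥ 3.19   (fines)
  0.02x1 + 0.07x2 ≤ 0.27   (CO₂ footprint)
  x1, x2 ≥ 0.
The minimum-cost mix takes nothing from GGBS — only fly ash. There the fines constraint is tight.
Solving gives x1 = 3.19.
Objective = 0.034·3.19 = 0.10846.

£0.108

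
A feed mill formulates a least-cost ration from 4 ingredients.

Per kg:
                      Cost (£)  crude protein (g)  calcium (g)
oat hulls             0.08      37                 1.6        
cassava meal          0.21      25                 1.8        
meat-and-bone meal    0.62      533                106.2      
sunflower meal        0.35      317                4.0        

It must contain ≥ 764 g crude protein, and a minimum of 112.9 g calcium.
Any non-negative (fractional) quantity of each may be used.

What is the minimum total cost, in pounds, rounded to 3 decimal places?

This is a linear program. Let x1 = kg of oat hulls, x2 = kg of cassava meal, x3 = kg of meat-and-bone meal, x4 = kg of sunflower meal.
Minimise 0.08x1 + 0.21x2 + 0.62x3 + 0.35x4 with:
  37x1 + 25x2 + 533x3 + 317x4 ≥ 764   (crude protein)
  1.6x1 + 1.8x2 + 106.2x3 + 4x4 ≥ 112.9   (calcium)
  x1, x2, x3, x4 ≥ 0.
At the optimum only meat-and-bone meal, sunflower meal are positive (oat hulls, cassava meal = 0). The crude protein and calcium requirements are met with equality.
Optimal quantities: meat-and-bone meal = 1.038 kg, sunflower meal = 0.6647 kg.
Cost = 0.62·1.038 + 0.35·0.6647 = 0.87621.

£0.876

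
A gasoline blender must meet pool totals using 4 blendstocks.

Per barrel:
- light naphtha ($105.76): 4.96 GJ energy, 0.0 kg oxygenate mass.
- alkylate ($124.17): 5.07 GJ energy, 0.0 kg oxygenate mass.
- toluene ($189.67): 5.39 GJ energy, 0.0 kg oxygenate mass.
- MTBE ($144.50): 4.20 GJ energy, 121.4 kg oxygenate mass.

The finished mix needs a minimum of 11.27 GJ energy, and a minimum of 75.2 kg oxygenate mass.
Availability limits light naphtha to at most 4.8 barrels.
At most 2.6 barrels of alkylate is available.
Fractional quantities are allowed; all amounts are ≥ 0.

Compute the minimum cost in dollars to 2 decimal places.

$274.34

Let x1 = barrels of light naphtha, x2 = barrels of alkylate, x3 = barrels of toluene, x4 = barrels of MTBE.
Minimise 105.76x1 + 124.17x2 + 189.67x3 + 144.5x4 subject to:
  4.96x1 + 5.07x2 + 5.39x3 + 4.2x4 ≥ 11.27   (energy)
  121.4x4 ≥ 75.2   (oxygenate mass)
  x1 ≤ 4.8
  x2 ≤ 2.6
  x1, x2, x3, x4 ≥ 0.
At the optimum only light naphtha, MTBE are positive (alkylate, toluene = 0). The energy and oxygenate mass requirements are met with equality.
So light naphtha = 1.74765 barrels, MTBE = 0.61944 barrels.
Total cost: 105.76·1.74765 + 144.5·0.61944 = 274.3405.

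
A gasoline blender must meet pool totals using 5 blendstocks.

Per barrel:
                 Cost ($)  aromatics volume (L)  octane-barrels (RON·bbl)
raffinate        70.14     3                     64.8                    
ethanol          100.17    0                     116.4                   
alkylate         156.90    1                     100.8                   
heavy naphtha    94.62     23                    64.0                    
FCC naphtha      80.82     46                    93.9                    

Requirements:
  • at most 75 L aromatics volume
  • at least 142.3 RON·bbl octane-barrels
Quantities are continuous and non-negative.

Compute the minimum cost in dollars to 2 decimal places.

Set it up as a linear program. Let x1 = barrels of raffinate, x2 = barrels of ethanol, x3 = barrels of alkylate, x4 = barrels of heavy naphtha, x5 = barrels of FCC naphtha.
min 70.14x1 + 100.17x2 + 156.9x3 + 94.62x4 + 80.82x5 subject to:
  3x1 + 1x3 + 23x4 + 46x5 ≤ 75   (aromatics volume)
  64.8x1 + 116.4x2 + 100.8x3 + 64x4 + 93.9x5 ≥ 142.3   (octane-barrels)
  x1, x2, x3, x4, x5 ≥ 0.
The optimal basis is {ethanol}; raffinate, alkylate, heavy naphtha, FCC naphtha drop out. The octane-barrels requirement is met with equality.
Solving gives x2 = 1.2225.
Objective = 100.17·1.2225 = 122.4578.

$122.46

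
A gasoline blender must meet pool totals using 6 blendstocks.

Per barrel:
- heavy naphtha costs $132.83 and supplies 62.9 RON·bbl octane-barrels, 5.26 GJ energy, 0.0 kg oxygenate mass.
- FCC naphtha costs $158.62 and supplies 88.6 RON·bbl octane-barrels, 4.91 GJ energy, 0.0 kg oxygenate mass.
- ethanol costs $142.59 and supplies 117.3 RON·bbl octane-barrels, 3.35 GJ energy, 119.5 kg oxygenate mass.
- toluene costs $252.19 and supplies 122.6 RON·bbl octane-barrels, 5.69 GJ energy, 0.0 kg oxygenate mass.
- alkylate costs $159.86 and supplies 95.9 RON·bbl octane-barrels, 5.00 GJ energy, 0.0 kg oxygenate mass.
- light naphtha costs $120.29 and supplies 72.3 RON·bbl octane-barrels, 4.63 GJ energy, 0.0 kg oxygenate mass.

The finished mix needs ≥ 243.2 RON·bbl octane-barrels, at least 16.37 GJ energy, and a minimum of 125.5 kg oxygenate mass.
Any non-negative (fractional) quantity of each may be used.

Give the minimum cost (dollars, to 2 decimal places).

Set it up as a linear program. Let x1 = barrels of heavy naphtha, x2 = barrels of FCC naphtha, x3 = barrels of ethanol, x4 = barrels of toluene, x5 = barrels of alkylate, x6 = barrels of light naphtha.
Minimize 132.83x1 + 158.62x2 + 142.59x3 + 252.19x4 + 159.86x5 + 120.29x6 s.t.:
  62.9x1 + 88.6x2 + 117.3x3 + 122.6x4 + 95.9x5 + 72.3x6 ≥ 243.2   (octane-barrels)
  5.26x1 + 4.91x2 + 3.35x3 + 5.69x4 + 5x5 + 4.63x6 ≥ 16.37   (energy)
  119.5x3 ≥ 125.5   (oxygenate mass)
  x1, x2, x3, x4, x5, x6 ≥ 0.
At the optimum only heavy naphtha, ethanol are positive (FCC naphtha, toluene, alkylate, light naphtha = 0). The energy and oxygenate mass requirements are met with equality.
So heavy naphtha = 2.4433 barrels, ethanol = 1.0502 barrels.
Total cost: 132.83·2.4433 + 142.59·1.0502 = 474.2916.

$474.29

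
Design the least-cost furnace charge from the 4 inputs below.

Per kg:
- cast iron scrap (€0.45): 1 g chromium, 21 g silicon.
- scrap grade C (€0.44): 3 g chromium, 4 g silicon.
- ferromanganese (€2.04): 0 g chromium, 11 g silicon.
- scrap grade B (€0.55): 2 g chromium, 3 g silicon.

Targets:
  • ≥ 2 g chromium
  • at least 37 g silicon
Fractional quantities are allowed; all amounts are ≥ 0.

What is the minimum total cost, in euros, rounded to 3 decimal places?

€0.823

This is a linear program. Let x1 = kg of cast iron scrap, x2 = kg of scrap grade C, x3 = kg of ferromanganese, x4 = kg of scrap grade B.
min 0.45x1 + 0.44x2 + 2.04x3 + 0.55x4 subject to:
  1x1 + 3x2 + 2x4 ≥ 2   (chromium)
  21x1 + 4x2 + 11x3 + 3x4 ≥ 37   (silicon)
  x1, x2, x3, x4 ≥ 0.
The optimal basis is {cast iron scrap, scrap grade C}; ferromanganese, scrap grade B drop out. There the chromium and silicon constraints are tight.
So cast iron scrap = 1.746 kg, scrap grade C = 0.08475 kg.
Total cost: 0.45·1.746 + 0.44·0.08475 = 0.82299.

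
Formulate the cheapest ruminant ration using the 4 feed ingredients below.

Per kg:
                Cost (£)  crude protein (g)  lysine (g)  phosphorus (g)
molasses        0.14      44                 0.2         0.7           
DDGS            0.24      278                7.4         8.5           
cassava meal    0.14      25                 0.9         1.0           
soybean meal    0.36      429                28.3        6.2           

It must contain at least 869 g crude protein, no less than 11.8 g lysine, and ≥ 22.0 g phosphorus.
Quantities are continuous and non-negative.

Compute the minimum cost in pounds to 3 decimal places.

£0.743

Treat it as an LP. Let x1 = kg of molasses, x2 = kg of DDGS, x3 = kg of cassava meal, x4 = kg of soybean meal.
Minimise 0.14x1 + 0.24x2 + 0.14x3 + 0.36x4 subject to:
  44x1 + 278x2 + 25x3 + 429x4 ≥ 869   (crude protein)
  0.2x1 + 7.4x2 + 0.9x3 + 28.3x4 ≥ 11.8   (lysine)
  0.7x1 + 8.5x2 + 1x3 + 6.2x4 ≥ 22   (phosphorus)
  x1, x2, x3, x4 ≥ 0.
At the optimum only DDGS, soybean meal are positive (molasses, cassava meal = 0). Binding constraints: crude protein and phosphorus.
Optimal quantities: DDGS = 2.106 kg, soybean meal = 0.6607 kg.
Objective = 0.24·2.106 + 0.36·0.6607 = 0.74329.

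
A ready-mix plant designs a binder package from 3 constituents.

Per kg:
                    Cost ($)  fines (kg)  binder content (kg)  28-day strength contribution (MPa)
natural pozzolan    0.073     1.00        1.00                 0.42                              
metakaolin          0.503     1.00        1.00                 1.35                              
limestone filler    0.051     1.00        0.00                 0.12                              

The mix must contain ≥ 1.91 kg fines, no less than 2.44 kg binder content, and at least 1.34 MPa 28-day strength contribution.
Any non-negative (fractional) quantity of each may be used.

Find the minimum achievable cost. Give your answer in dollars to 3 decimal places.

This is a linear program. Let x1 = kg of natural pozzolan, x2 = kg of metakaolin, x3 = kg of limestone filler.
Minimize 0.073x1 + 0.503x2 + 0.051x3 subject to:
  1x1 + 1x2 + 1x3 ≥ 1.91   (fines)
  1x1 + 1x2 ≥ 2.44   (binder content)
  0.42x1 + 1.35x2 + 0.12x3 ≥ 1.34   (28-day strength contribution)
  x1, x2, x3 ≥ 0.
The minimum-cost mix takes nothing from metakaolin, limestone filler — only natural pozzolan. Binding constraint: 28-day strength contribution.
Solving gives x1 = 3.19.
Cost = 0.073·3.19 = 0.23287.

$0.233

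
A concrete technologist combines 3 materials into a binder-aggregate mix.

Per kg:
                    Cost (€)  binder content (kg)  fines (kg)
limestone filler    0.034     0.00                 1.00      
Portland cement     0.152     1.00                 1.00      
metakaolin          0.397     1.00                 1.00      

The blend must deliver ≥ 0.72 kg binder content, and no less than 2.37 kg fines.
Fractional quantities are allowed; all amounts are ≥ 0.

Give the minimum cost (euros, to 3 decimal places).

Let x1 = kg of limestone filler, x2 = kg of Portland cement, x3 = kg of metakaolin.
min 0.034x1 + 0.152x2 + 0.397x3 subject to:
  1x2 + 1x3 ≥ 0.72   (binder content)
  1x1 + 1x2 + 1x3 ≥ 2.37   (fines)
  x1, x2, x3 ≥ 0.
At the optimum only limestone filler, Portland cement are positive (metakaolin = 0). There the binder content and fines constraints are tight.
Solving gives x1 = 1.65, x2 = 0.72.
Cost = 0.034·1.65 + 0.152·0.72 = 0.16554.

€0.166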